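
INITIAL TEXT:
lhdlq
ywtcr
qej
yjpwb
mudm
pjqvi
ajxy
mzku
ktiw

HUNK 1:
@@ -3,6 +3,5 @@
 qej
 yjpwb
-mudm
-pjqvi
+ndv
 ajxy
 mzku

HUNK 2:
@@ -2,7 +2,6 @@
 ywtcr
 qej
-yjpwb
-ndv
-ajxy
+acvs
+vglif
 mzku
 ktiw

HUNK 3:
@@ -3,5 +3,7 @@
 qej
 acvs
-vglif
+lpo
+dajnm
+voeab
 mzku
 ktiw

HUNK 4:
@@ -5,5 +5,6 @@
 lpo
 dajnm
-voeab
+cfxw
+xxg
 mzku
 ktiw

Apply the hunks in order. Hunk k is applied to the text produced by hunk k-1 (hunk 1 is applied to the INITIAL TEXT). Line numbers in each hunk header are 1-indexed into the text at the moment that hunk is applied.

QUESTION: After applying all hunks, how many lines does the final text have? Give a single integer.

Answer: 10

Derivation:
Hunk 1: at line 3 remove [mudm,pjqvi] add [ndv] -> 8 lines: lhdlq ywtcr qej yjpwb ndv ajxy mzku ktiw
Hunk 2: at line 2 remove [yjpwb,ndv,ajxy] add [acvs,vglif] -> 7 lines: lhdlq ywtcr qej acvs vglif mzku ktiw
Hunk 3: at line 3 remove [vglif] add [lpo,dajnm,voeab] -> 9 lines: lhdlq ywtcr qej acvs lpo dajnm voeab mzku ktiw
Hunk 4: at line 5 remove [voeab] add [cfxw,xxg] -> 10 lines: lhdlq ywtcr qej acvs lpo dajnm cfxw xxg mzku ktiw
Final line count: 10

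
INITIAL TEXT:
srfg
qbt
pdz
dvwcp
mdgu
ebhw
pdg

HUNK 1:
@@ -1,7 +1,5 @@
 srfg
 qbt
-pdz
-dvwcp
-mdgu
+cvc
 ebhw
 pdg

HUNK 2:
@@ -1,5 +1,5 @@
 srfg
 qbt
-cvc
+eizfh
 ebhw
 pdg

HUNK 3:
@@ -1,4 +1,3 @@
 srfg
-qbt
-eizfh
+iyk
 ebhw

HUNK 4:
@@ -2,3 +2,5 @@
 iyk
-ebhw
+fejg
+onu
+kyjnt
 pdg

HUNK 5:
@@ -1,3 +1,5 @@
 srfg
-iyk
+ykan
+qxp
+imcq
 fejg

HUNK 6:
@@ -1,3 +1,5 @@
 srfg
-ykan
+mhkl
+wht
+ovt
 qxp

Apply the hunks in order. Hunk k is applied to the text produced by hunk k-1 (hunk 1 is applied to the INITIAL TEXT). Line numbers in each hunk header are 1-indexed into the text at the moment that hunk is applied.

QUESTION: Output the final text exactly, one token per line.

Answer: srfg
mhkl
wht
ovt
qxp
imcq
fejg
onu
kyjnt
pdg

Derivation:
Hunk 1: at line 1 remove [pdz,dvwcp,mdgu] add [cvc] -> 5 lines: srfg qbt cvc ebhw pdg
Hunk 2: at line 1 remove [cvc] add [eizfh] -> 5 lines: srfg qbt eizfh ebhw pdg
Hunk 3: at line 1 remove [qbt,eizfh] add [iyk] -> 4 lines: srfg iyk ebhw pdg
Hunk 4: at line 2 remove [ebhw] add [fejg,onu,kyjnt] -> 6 lines: srfg iyk fejg onu kyjnt pdg
Hunk 5: at line 1 remove [iyk] add [ykan,qxp,imcq] -> 8 lines: srfg ykan qxp imcq fejg onu kyjnt pdg
Hunk 6: at line 1 remove [ykan] add [mhkl,wht,ovt] -> 10 lines: srfg mhkl wht ovt qxp imcq fejg onu kyjnt pdg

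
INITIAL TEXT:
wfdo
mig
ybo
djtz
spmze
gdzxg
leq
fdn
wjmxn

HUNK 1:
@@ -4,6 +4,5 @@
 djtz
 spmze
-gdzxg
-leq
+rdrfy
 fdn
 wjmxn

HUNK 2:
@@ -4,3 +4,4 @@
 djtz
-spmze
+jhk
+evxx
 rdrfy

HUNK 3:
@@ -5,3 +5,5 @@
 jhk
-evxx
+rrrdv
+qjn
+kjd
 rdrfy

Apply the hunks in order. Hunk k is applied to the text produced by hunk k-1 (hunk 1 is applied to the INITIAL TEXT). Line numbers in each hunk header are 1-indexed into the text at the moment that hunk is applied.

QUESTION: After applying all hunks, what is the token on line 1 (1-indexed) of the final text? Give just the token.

Answer: wfdo

Derivation:
Hunk 1: at line 4 remove [gdzxg,leq] add [rdrfy] -> 8 lines: wfdo mig ybo djtz spmze rdrfy fdn wjmxn
Hunk 2: at line 4 remove [spmze] add [jhk,evxx] -> 9 lines: wfdo mig ybo djtz jhk evxx rdrfy fdn wjmxn
Hunk 3: at line 5 remove [evxx] add [rrrdv,qjn,kjd] -> 11 lines: wfdo mig ybo djtz jhk rrrdv qjn kjd rdrfy fdn wjmxn
Final line 1: wfdo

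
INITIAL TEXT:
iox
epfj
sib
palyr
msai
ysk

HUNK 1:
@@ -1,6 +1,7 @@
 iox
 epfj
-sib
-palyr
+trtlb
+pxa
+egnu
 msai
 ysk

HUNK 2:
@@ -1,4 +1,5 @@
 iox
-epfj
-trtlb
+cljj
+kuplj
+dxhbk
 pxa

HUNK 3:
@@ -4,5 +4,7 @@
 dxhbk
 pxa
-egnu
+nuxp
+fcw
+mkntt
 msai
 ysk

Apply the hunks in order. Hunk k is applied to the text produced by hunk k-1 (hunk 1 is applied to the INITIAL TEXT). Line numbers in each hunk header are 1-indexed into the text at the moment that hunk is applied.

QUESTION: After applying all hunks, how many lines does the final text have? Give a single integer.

Answer: 10

Derivation:
Hunk 1: at line 1 remove [sib,palyr] add [trtlb,pxa,egnu] -> 7 lines: iox epfj trtlb pxa egnu msai ysk
Hunk 2: at line 1 remove [epfj,trtlb] add [cljj,kuplj,dxhbk] -> 8 lines: iox cljj kuplj dxhbk pxa egnu msai ysk
Hunk 3: at line 4 remove [egnu] add [nuxp,fcw,mkntt] -> 10 lines: iox cljj kuplj dxhbk pxa nuxp fcw mkntt msai ysk
Final line count: 10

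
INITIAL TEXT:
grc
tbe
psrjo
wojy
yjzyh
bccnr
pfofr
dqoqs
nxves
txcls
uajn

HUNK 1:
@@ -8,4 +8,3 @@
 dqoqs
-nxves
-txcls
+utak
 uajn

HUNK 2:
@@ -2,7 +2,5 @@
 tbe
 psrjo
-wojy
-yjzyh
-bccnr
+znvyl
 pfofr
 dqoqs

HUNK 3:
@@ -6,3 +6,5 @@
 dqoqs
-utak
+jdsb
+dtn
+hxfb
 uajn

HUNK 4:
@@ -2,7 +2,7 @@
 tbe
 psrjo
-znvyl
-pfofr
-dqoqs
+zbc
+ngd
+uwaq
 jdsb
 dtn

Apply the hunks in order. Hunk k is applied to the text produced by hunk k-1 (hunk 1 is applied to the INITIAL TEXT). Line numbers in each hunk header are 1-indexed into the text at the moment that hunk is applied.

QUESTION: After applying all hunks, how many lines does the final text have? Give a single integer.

Answer: 10

Derivation:
Hunk 1: at line 8 remove [nxves,txcls] add [utak] -> 10 lines: grc tbe psrjo wojy yjzyh bccnr pfofr dqoqs utak uajn
Hunk 2: at line 2 remove [wojy,yjzyh,bccnr] add [znvyl] -> 8 lines: grc tbe psrjo znvyl pfofr dqoqs utak uajn
Hunk 3: at line 6 remove [utak] add [jdsb,dtn,hxfb] -> 10 lines: grc tbe psrjo znvyl pfofr dqoqs jdsb dtn hxfb uajn
Hunk 4: at line 2 remove [znvyl,pfofr,dqoqs] add [zbc,ngd,uwaq] -> 10 lines: grc tbe psrjo zbc ngd uwaq jdsb dtn hxfb uajn
Final line count: 10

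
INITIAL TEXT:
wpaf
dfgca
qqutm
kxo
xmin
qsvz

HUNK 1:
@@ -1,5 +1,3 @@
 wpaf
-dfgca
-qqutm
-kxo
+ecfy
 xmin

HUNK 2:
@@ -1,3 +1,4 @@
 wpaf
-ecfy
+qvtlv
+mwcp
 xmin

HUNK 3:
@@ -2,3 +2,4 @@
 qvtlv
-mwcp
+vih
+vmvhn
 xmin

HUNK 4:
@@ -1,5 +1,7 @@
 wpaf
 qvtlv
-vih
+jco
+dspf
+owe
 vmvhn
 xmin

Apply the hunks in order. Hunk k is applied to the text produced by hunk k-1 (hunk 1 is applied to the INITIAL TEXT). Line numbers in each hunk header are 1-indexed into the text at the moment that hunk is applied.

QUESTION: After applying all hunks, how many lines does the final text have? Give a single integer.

Hunk 1: at line 1 remove [dfgca,qqutm,kxo] add [ecfy] -> 4 lines: wpaf ecfy xmin qsvz
Hunk 2: at line 1 remove [ecfy] add [qvtlv,mwcp] -> 5 lines: wpaf qvtlv mwcp xmin qsvz
Hunk 3: at line 2 remove [mwcp] add [vih,vmvhn] -> 6 lines: wpaf qvtlv vih vmvhn xmin qsvz
Hunk 4: at line 1 remove [vih] add [jco,dspf,owe] -> 8 lines: wpaf qvtlv jco dspf owe vmvhn xmin qsvz
Final line count: 8

Answer: 8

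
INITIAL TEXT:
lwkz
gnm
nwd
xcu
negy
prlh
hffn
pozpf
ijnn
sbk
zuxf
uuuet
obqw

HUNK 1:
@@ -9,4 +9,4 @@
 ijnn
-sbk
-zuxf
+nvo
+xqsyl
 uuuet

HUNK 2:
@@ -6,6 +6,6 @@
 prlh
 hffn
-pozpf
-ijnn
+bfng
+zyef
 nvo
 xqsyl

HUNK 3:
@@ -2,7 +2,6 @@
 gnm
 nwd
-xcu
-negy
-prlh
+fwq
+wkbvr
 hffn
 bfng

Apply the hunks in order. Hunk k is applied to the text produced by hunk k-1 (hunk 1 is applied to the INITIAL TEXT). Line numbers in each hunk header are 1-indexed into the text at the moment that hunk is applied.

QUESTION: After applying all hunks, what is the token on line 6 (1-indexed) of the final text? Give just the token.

Hunk 1: at line 9 remove [sbk,zuxf] add [nvo,xqsyl] -> 13 lines: lwkz gnm nwd xcu negy prlh hffn pozpf ijnn nvo xqsyl uuuet obqw
Hunk 2: at line 6 remove [pozpf,ijnn] add [bfng,zyef] -> 13 lines: lwkz gnm nwd xcu negy prlh hffn bfng zyef nvo xqsyl uuuet obqw
Hunk 3: at line 2 remove [xcu,negy,prlh] add [fwq,wkbvr] -> 12 lines: lwkz gnm nwd fwq wkbvr hffn bfng zyef nvo xqsyl uuuet obqw
Final line 6: hffn

Answer: hffn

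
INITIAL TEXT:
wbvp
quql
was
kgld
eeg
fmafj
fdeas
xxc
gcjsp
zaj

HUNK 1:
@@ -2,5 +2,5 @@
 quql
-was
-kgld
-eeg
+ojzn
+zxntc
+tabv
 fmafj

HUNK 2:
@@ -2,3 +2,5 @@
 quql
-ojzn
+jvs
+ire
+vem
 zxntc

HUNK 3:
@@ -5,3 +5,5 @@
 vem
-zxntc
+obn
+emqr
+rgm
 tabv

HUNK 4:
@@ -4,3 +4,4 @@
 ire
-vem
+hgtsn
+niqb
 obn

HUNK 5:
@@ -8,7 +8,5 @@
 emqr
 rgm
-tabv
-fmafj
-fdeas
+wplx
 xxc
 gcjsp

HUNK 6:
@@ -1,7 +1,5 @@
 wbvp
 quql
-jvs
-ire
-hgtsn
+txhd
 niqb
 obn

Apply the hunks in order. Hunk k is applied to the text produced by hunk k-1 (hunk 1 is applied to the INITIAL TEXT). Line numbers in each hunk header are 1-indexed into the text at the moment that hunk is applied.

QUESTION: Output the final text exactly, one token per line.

Hunk 1: at line 2 remove [was,kgld,eeg] add [ojzn,zxntc,tabv] -> 10 lines: wbvp quql ojzn zxntc tabv fmafj fdeas xxc gcjsp zaj
Hunk 2: at line 2 remove [ojzn] add [jvs,ire,vem] -> 12 lines: wbvp quql jvs ire vem zxntc tabv fmafj fdeas xxc gcjsp zaj
Hunk 3: at line 5 remove [zxntc] add [obn,emqr,rgm] -> 14 lines: wbvp quql jvs ire vem obn emqr rgm tabv fmafj fdeas xxc gcjsp zaj
Hunk 4: at line 4 remove [vem] add [hgtsn,niqb] -> 15 lines: wbvp quql jvs ire hgtsn niqb obn emqr rgm tabv fmafj fdeas xxc gcjsp zaj
Hunk 5: at line 8 remove [tabv,fmafj,fdeas] add [wplx] -> 13 lines: wbvp quql jvs ire hgtsn niqb obn emqr rgm wplx xxc gcjsp zaj
Hunk 6: at line 1 remove [jvs,ire,hgtsn] add [txhd] -> 11 lines: wbvp quql txhd niqb obn emqr rgm wplx xxc gcjsp zaj

Answer: wbvp
quql
txhd
niqb
obn
emqr
rgm
wplx
xxc
gcjsp
zaj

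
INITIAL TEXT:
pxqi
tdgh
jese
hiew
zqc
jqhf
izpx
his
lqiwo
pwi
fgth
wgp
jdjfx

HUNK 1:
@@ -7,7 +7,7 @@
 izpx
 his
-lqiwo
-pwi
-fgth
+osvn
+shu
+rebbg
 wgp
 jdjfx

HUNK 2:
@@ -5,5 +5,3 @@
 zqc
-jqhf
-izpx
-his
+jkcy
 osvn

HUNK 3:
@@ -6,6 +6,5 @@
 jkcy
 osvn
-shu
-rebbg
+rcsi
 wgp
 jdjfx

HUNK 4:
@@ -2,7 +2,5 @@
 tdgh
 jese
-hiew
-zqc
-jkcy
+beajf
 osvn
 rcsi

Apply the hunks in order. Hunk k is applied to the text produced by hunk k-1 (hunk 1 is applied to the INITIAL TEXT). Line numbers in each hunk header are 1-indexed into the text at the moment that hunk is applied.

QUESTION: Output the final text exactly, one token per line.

Answer: pxqi
tdgh
jese
beajf
osvn
rcsi
wgp
jdjfx

Derivation:
Hunk 1: at line 7 remove [lqiwo,pwi,fgth] add [osvn,shu,rebbg] -> 13 lines: pxqi tdgh jese hiew zqc jqhf izpx his osvn shu rebbg wgp jdjfx
Hunk 2: at line 5 remove [jqhf,izpx,his] add [jkcy] -> 11 lines: pxqi tdgh jese hiew zqc jkcy osvn shu rebbg wgp jdjfx
Hunk 3: at line 6 remove [shu,rebbg] add [rcsi] -> 10 lines: pxqi tdgh jese hiew zqc jkcy osvn rcsi wgp jdjfx
Hunk 4: at line 2 remove [hiew,zqc,jkcy] add [beajf] -> 8 lines: pxqi tdgh jese beajf osvn rcsi wgp jdjfx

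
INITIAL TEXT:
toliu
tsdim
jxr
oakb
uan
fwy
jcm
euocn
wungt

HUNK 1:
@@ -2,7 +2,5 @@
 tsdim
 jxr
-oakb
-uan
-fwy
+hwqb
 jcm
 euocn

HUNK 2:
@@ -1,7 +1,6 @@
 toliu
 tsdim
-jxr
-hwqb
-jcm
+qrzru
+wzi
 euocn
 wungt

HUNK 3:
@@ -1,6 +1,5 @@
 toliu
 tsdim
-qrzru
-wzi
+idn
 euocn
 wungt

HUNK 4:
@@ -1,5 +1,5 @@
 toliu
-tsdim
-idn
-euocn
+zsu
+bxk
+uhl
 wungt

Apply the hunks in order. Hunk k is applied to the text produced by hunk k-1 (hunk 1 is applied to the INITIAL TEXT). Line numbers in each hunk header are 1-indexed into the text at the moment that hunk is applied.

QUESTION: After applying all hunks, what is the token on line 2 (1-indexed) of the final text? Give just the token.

Hunk 1: at line 2 remove [oakb,uan,fwy] add [hwqb] -> 7 lines: toliu tsdim jxr hwqb jcm euocn wungt
Hunk 2: at line 1 remove [jxr,hwqb,jcm] add [qrzru,wzi] -> 6 lines: toliu tsdim qrzru wzi euocn wungt
Hunk 3: at line 1 remove [qrzru,wzi] add [idn] -> 5 lines: toliu tsdim idn euocn wungt
Hunk 4: at line 1 remove [tsdim,idn,euocn] add [zsu,bxk,uhl] -> 5 lines: toliu zsu bxk uhl wungt
Final line 2: zsu

Answer: zsu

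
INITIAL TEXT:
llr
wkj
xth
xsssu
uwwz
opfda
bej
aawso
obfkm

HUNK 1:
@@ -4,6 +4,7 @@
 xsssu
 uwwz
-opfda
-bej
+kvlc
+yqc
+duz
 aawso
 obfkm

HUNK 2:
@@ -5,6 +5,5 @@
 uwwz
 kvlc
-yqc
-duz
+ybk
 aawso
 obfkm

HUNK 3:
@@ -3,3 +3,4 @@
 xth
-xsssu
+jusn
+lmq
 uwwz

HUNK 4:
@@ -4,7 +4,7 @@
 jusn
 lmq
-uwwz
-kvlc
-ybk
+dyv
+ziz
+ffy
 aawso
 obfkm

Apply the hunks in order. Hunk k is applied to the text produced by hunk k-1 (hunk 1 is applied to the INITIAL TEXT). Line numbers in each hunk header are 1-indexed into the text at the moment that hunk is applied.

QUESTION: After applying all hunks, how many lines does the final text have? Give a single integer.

Answer: 10

Derivation:
Hunk 1: at line 4 remove [opfda,bej] add [kvlc,yqc,duz] -> 10 lines: llr wkj xth xsssu uwwz kvlc yqc duz aawso obfkm
Hunk 2: at line 5 remove [yqc,duz] add [ybk] -> 9 lines: llr wkj xth xsssu uwwz kvlc ybk aawso obfkm
Hunk 3: at line 3 remove [xsssu] add [jusn,lmq] -> 10 lines: llr wkj xth jusn lmq uwwz kvlc ybk aawso obfkm
Hunk 4: at line 4 remove [uwwz,kvlc,ybk] add [dyv,ziz,ffy] -> 10 lines: llr wkj xth jusn lmq dyv ziz ffy aawso obfkm
Final line count: 10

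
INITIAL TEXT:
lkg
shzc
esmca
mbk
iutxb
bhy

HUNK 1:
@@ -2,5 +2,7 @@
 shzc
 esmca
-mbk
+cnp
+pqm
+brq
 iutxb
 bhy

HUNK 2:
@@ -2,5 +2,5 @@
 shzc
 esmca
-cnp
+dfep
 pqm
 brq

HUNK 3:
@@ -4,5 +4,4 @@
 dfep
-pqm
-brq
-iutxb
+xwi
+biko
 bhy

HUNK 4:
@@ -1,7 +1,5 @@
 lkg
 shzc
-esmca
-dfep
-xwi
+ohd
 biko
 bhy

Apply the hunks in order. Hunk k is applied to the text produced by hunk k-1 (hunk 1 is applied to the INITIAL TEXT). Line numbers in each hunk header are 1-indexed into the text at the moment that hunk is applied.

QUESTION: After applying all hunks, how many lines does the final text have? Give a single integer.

Answer: 5

Derivation:
Hunk 1: at line 2 remove [mbk] add [cnp,pqm,brq] -> 8 lines: lkg shzc esmca cnp pqm brq iutxb bhy
Hunk 2: at line 2 remove [cnp] add [dfep] -> 8 lines: lkg shzc esmca dfep pqm brq iutxb bhy
Hunk 3: at line 4 remove [pqm,brq,iutxb] add [xwi,biko] -> 7 lines: lkg shzc esmca dfep xwi biko bhy
Hunk 4: at line 1 remove [esmca,dfep,xwi] add [ohd] -> 5 lines: lkg shzc ohd biko bhy
Final line count: 5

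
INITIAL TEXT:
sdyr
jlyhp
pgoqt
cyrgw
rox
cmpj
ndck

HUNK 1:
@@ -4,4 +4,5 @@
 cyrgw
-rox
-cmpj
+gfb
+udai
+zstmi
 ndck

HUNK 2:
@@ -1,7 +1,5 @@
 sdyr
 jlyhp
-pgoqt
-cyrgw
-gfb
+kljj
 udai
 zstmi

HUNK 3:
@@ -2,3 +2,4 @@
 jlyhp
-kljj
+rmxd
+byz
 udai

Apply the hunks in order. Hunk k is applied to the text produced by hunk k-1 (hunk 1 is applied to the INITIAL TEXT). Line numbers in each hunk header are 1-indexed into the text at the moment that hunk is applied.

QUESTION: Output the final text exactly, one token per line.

Answer: sdyr
jlyhp
rmxd
byz
udai
zstmi
ndck

Derivation:
Hunk 1: at line 4 remove [rox,cmpj] add [gfb,udai,zstmi] -> 8 lines: sdyr jlyhp pgoqt cyrgw gfb udai zstmi ndck
Hunk 2: at line 1 remove [pgoqt,cyrgw,gfb] add [kljj] -> 6 lines: sdyr jlyhp kljj udai zstmi ndck
Hunk 3: at line 2 remove [kljj] add [rmxd,byz] -> 7 lines: sdyr jlyhp rmxd byz udai zstmi ndck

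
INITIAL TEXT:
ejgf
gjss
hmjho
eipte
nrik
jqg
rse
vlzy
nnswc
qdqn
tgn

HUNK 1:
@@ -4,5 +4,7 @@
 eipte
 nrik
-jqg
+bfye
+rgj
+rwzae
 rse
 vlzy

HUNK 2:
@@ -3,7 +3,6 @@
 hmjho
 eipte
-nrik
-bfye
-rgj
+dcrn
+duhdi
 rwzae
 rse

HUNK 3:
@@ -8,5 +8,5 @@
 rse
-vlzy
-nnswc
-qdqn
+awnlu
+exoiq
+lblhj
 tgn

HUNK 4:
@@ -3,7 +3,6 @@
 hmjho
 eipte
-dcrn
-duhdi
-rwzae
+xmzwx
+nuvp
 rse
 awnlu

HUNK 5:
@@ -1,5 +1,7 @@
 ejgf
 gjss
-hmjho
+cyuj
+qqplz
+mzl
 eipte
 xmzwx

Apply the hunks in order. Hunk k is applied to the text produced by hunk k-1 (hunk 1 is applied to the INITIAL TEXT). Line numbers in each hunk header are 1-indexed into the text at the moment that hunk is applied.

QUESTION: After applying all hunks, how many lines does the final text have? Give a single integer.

Answer: 13

Derivation:
Hunk 1: at line 4 remove [jqg] add [bfye,rgj,rwzae] -> 13 lines: ejgf gjss hmjho eipte nrik bfye rgj rwzae rse vlzy nnswc qdqn tgn
Hunk 2: at line 3 remove [nrik,bfye,rgj] add [dcrn,duhdi] -> 12 lines: ejgf gjss hmjho eipte dcrn duhdi rwzae rse vlzy nnswc qdqn tgn
Hunk 3: at line 8 remove [vlzy,nnswc,qdqn] add [awnlu,exoiq,lblhj] -> 12 lines: ejgf gjss hmjho eipte dcrn duhdi rwzae rse awnlu exoiq lblhj tgn
Hunk 4: at line 3 remove [dcrn,duhdi,rwzae] add [xmzwx,nuvp] -> 11 lines: ejgf gjss hmjho eipte xmzwx nuvp rse awnlu exoiq lblhj tgn
Hunk 5: at line 1 remove [hmjho] add [cyuj,qqplz,mzl] -> 13 lines: ejgf gjss cyuj qqplz mzl eipte xmzwx nuvp rse awnlu exoiq lblhj tgn
Final line count: 13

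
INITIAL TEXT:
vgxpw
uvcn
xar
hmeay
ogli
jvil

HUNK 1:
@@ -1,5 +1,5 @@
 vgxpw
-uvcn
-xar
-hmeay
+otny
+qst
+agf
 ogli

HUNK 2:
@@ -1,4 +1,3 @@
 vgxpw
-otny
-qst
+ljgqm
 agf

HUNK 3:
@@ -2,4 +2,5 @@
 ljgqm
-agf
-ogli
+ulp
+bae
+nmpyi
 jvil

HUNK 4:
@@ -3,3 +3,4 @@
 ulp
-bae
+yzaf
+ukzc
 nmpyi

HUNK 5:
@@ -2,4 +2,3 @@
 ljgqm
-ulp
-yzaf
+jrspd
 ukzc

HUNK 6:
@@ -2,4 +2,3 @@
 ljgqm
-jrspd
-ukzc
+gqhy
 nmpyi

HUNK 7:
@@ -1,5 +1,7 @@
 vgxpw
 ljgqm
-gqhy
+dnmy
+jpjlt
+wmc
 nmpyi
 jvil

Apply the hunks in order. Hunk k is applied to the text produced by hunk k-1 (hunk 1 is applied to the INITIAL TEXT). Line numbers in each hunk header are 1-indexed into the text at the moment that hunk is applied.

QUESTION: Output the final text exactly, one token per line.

Answer: vgxpw
ljgqm
dnmy
jpjlt
wmc
nmpyi
jvil

Derivation:
Hunk 1: at line 1 remove [uvcn,xar,hmeay] add [otny,qst,agf] -> 6 lines: vgxpw otny qst agf ogli jvil
Hunk 2: at line 1 remove [otny,qst] add [ljgqm] -> 5 lines: vgxpw ljgqm agf ogli jvil
Hunk 3: at line 2 remove [agf,ogli] add [ulp,bae,nmpyi] -> 6 lines: vgxpw ljgqm ulp bae nmpyi jvil
Hunk 4: at line 3 remove [bae] add [yzaf,ukzc] -> 7 lines: vgxpw ljgqm ulp yzaf ukzc nmpyi jvil
Hunk 5: at line 2 remove [ulp,yzaf] add [jrspd] -> 6 lines: vgxpw ljgqm jrspd ukzc nmpyi jvil
Hunk 6: at line 2 remove [jrspd,ukzc] add [gqhy] -> 5 lines: vgxpw ljgqm gqhy nmpyi jvil
Hunk 7: at line 1 remove [gqhy] add [dnmy,jpjlt,wmc] -> 7 lines: vgxpw ljgqm dnmy jpjlt wmc nmpyi jvil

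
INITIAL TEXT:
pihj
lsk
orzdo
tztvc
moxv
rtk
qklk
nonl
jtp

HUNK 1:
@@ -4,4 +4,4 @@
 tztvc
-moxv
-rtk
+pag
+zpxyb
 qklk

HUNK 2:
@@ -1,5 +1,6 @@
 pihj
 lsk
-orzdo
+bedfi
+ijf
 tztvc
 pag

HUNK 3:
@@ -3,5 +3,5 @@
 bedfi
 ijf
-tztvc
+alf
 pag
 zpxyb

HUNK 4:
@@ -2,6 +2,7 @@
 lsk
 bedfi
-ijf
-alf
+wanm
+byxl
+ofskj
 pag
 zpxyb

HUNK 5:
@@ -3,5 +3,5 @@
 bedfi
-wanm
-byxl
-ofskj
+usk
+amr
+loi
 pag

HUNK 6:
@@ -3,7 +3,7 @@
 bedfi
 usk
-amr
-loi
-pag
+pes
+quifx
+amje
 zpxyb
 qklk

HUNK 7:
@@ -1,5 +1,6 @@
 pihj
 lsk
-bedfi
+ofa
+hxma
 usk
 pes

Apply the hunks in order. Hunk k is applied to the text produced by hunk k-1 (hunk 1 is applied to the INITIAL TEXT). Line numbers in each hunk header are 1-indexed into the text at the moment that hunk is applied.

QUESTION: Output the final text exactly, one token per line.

Answer: pihj
lsk
ofa
hxma
usk
pes
quifx
amje
zpxyb
qklk
nonl
jtp

Derivation:
Hunk 1: at line 4 remove [moxv,rtk] add [pag,zpxyb] -> 9 lines: pihj lsk orzdo tztvc pag zpxyb qklk nonl jtp
Hunk 2: at line 1 remove [orzdo] add [bedfi,ijf] -> 10 lines: pihj lsk bedfi ijf tztvc pag zpxyb qklk nonl jtp
Hunk 3: at line 3 remove [tztvc] add [alf] -> 10 lines: pihj lsk bedfi ijf alf pag zpxyb qklk nonl jtp
Hunk 4: at line 2 remove [ijf,alf] add [wanm,byxl,ofskj] -> 11 lines: pihj lsk bedfi wanm byxl ofskj pag zpxyb qklk nonl jtp
Hunk 5: at line 3 remove [wanm,byxl,ofskj] add [usk,amr,loi] -> 11 lines: pihj lsk bedfi usk amr loi pag zpxyb qklk nonl jtp
Hunk 6: at line 3 remove [amr,loi,pag] add [pes,quifx,amje] -> 11 lines: pihj lsk bedfi usk pes quifx amje zpxyb qklk nonl jtp
Hunk 7: at line 1 remove [bedfi] add [ofa,hxma] -> 12 lines: pihj lsk ofa hxma usk pes quifx amje zpxyb qklk nonl jtp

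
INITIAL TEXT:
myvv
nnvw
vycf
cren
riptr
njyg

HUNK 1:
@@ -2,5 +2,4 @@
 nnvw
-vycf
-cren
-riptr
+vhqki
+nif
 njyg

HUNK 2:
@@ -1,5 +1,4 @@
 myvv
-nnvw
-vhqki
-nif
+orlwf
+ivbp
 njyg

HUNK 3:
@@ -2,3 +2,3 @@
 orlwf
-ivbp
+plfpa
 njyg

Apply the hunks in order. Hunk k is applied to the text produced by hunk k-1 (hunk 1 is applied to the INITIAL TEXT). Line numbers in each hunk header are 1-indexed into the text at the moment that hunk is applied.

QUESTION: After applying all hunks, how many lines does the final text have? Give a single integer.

Hunk 1: at line 2 remove [vycf,cren,riptr] add [vhqki,nif] -> 5 lines: myvv nnvw vhqki nif njyg
Hunk 2: at line 1 remove [nnvw,vhqki,nif] add [orlwf,ivbp] -> 4 lines: myvv orlwf ivbp njyg
Hunk 3: at line 2 remove [ivbp] add [plfpa] -> 4 lines: myvv orlwf plfpa njyg
Final line count: 4

Answer: 4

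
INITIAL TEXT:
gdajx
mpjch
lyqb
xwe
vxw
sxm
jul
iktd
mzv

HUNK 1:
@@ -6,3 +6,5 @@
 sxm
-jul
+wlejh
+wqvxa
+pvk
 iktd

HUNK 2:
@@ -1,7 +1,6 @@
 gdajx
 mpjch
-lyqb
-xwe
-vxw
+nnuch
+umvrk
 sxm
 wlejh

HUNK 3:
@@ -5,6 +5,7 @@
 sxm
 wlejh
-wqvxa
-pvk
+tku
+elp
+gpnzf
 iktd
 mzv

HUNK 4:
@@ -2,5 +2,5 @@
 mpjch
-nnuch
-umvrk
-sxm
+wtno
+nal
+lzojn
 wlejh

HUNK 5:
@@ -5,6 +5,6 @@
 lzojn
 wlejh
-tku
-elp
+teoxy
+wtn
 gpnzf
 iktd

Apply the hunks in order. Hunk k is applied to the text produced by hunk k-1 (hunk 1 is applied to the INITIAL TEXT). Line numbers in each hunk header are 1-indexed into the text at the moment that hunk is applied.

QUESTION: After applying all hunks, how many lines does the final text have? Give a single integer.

Answer: 11

Derivation:
Hunk 1: at line 6 remove [jul] add [wlejh,wqvxa,pvk] -> 11 lines: gdajx mpjch lyqb xwe vxw sxm wlejh wqvxa pvk iktd mzv
Hunk 2: at line 1 remove [lyqb,xwe,vxw] add [nnuch,umvrk] -> 10 lines: gdajx mpjch nnuch umvrk sxm wlejh wqvxa pvk iktd mzv
Hunk 3: at line 5 remove [wqvxa,pvk] add [tku,elp,gpnzf] -> 11 lines: gdajx mpjch nnuch umvrk sxm wlejh tku elp gpnzf iktd mzv
Hunk 4: at line 2 remove [nnuch,umvrk,sxm] add [wtno,nal,lzojn] -> 11 lines: gdajx mpjch wtno nal lzojn wlejh tku elp gpnzf iktd mzv
Hunk 5: at line 5 remove [tku,elp] add [teoxy,wtn] -> 11 lines: gdajx mpjch wtno nal lzojn wlejh teoxy wtn gpnzf iktd mzv
Final line count: 11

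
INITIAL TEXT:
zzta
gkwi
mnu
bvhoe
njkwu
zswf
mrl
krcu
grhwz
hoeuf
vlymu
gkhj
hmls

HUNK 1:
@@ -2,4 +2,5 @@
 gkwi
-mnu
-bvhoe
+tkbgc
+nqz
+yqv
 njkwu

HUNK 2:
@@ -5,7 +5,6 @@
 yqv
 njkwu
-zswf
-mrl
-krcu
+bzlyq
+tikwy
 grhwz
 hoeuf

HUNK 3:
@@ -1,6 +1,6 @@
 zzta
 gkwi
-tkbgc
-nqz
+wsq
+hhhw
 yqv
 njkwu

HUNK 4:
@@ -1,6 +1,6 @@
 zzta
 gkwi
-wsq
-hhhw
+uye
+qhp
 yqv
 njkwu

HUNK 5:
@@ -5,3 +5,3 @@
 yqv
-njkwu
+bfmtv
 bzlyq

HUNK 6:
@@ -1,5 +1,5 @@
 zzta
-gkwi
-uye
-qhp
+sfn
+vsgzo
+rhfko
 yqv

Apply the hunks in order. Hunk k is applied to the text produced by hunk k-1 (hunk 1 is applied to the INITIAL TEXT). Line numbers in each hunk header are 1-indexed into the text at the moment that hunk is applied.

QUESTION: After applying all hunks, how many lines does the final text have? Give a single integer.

Answer: 13

Derivation:
Hunk 1: at line 2 remove [mnu,bvhoe] add [tkbgc,nqz,yqv] -> 14 lines: zzta gkwi tkbgc nqz yqv njkwu zswf mrl krcu grhwz hoeuf vlymu gkhj hmls
Hunk 2: at line 5 remove [zswf,mrl,krcu] add [bzlyq,tikwy] -> 13 lines: zzta gkwi tkbgc nqz yqv njkwu bzlyq tikwy grhwz hoeuf vlymu gkhj hmls
Hunk 3: at line 1 remove [tkbgc,nqz] add [wsq,hhhw] -> 13 lines: zzta gkwi wsq hhhw yqv njkwu bzlyq tikwy grhwz hoeuf vlymu gkhj hmls
Hunk 4: at line 1 remove [wsq,hhhw] add [uye,qhp] -> 13 lines: zzta gkwi uye qhp yqv njkwu bzlyq tikwy grhwz hoeuf vlymu gkhj hmls
Hunk 5: at line 5 remove [njkwu] add [bfmtv] -> 13 lines: zzta gkwi uye qhp yqv bfmtv bzlyq tikwy grhwz hoeuf vlymu gkhj hmls
Hunk 6: at line 1 remove [gkwi,uye,qhp] add [sfn,vsgzo,rhfko] -> 13 lines: zzta sfn vsgzo rhfko yqv bfmtv bzlyq tikwy grhwz hoeuf vlymu gkhj hmls
Final line count: 13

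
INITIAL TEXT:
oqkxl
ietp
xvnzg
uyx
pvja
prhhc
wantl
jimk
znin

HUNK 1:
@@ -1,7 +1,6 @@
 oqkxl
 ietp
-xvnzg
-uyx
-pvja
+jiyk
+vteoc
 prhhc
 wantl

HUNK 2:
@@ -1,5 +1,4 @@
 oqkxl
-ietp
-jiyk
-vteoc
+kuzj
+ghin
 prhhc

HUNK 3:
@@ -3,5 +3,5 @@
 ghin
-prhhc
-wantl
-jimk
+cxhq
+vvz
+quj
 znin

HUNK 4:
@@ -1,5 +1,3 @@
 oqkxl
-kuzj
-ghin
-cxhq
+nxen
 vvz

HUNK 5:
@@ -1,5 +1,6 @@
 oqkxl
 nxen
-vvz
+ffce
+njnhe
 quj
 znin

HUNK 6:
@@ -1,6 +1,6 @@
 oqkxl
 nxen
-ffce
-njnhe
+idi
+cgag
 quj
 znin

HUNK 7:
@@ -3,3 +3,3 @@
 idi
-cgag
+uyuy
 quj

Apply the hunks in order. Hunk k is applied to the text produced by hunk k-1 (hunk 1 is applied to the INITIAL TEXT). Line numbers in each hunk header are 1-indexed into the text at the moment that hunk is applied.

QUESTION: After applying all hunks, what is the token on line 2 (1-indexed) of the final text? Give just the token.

Hunk 1: at line 1 remove [xvnzg,uyx,pvja] add [jiyk,vteoc] -> 8 lines: oqkxl ietp jiyk vteoc prhhc wantl jimk znin
Hunk 2: at line 1 remove [ietp,jiyk,vteoc] add [kuzj,ghin] -> 7 lines: oqkxl kuzj ghin prhhc wantl jimk znin
Hunk 3: at line 3 remove [prhhc,wantl,jimk] add [cxhq,vvz,quj] -> 7 lines: oqkxl kuzj ghin cxhq vvz quj znin
Hunk 4: at line 1 remove [kuzj,ghin,cxhq] add [nxen] -> 5 lines: oqkxl nxen vvz quj znin
Hunk 5: at line 1 remove [vvz] add [ffce,njnhe] -> 6 lines: oqkxl nxen ffce njnhe quj znin
Hunk 6: at line 1 remove [ffce,njnhe] add [idi,cgag] -> 6 lines: oqkxl nxen idi cgag quj znin
Hunk 7: at line 3 remove [cgag] add [uyuy] -> 6 lines: oqkxl nxen idi uyuy quj znin
Final line 2: nxen

Answer: nxen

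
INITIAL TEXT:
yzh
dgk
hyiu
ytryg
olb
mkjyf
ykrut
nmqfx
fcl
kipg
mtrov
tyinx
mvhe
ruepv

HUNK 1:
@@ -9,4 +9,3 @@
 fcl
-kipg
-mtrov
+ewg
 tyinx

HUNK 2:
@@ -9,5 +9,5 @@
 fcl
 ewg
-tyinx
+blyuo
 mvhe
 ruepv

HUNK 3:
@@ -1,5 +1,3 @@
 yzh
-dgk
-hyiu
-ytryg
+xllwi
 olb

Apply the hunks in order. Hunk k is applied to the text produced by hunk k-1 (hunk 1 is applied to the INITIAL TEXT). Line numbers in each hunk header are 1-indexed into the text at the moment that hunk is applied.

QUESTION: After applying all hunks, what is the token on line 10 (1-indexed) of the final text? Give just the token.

Hunk 1: at line 9 remove [kipg,mtrov] add [ewg] -> 13 lines: yzh dgk hyiu ytryg olb mkjyf ykrut nmqfx fcl ewg tyinx mvhe ruepv
Hunk 2: at line 9 remove [tyinx] add [blyuo] -> 13 lines: yzh dgk hyiu ytryg olb mkjyf ykrut nmqfx fcl ewg blyuo mvhe ruepv
Hunk 3: at line 1 remove [dgk,hyiu,ytryg] add [xllwi] -> 11 lines: yzh xllwi olb mkjyf ykrut nmqfx fcl ewg blyuo mvhe ruepv
Final line 10: mvhe

Answer: mvhe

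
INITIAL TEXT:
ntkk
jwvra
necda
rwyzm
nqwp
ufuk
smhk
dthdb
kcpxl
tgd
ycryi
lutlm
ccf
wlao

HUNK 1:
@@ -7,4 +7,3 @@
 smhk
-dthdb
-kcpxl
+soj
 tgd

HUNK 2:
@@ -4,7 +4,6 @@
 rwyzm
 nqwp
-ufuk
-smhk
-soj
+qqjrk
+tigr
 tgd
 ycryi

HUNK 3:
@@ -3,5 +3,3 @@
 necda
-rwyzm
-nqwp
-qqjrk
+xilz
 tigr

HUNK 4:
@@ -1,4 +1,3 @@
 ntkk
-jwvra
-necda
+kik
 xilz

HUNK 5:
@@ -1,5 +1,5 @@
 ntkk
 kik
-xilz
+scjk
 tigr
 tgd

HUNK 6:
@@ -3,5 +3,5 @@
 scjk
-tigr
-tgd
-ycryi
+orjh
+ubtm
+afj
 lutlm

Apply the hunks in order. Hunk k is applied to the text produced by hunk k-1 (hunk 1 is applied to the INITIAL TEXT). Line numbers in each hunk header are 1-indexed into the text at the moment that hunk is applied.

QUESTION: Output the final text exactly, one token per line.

Hunk 1: at line 7 remove [dthdb,kcpxl] add [soj] -> 13 lines: ntkk jwvra necda rwyzm nqwp ufuk smhk soj tgd ycryi lutlm ccf wlao
Hunk 2: at line 4 remove [ufuk,smhk,soj] add [qqjrk,tigr] -> 12 lines: ntkk jwvra necda rwyzm nqwp qqjrk tigr tgd ycryi lutlm ccf wlao
Hunk 3: at line 3 remove [rwyzm,nqwp,qqjrk] add [xilz] -> 10 lines: ntkk jwvra necda xilz tigr tgd ycryi lutlm ccf wlao
Hunk 4: at line 1 remove [jwvra,necda] add [kik] -> 9 lines: ntkk kik xilz tigr tgd ycryi lutlm ccf wlao
Hunk 5: at line 1 remove [xilz] add [scjk] -> 9 lines: ntkk kik scjk tigr tgd ycryi lutlm ccf wlao
Hunk 6: at line 3 remove [tigr,tgd,ycryi] add [orjh,ubtm,afj] -> 9 lines: ntkk kik scjk orjh ubtm afj lutlm ccf wlao

Answer: ntkk
kik
scjk
orjh
ubtm
afj
lutlm
ccf
wlao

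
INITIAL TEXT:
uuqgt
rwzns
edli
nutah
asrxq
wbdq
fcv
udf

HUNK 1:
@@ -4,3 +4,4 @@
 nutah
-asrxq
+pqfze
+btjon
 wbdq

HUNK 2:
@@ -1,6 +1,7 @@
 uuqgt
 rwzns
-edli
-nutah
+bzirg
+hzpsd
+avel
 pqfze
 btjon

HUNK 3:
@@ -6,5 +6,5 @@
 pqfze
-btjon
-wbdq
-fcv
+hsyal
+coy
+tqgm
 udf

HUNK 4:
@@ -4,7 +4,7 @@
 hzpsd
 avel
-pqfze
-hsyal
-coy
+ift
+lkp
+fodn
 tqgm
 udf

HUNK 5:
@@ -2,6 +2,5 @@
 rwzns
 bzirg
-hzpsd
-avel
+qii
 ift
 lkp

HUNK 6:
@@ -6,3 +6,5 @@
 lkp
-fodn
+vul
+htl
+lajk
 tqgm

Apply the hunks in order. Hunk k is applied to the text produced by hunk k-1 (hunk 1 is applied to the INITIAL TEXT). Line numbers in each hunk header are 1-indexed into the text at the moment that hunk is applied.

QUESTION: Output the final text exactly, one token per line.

Hunk 1: at line 4 remove [asrxq] add [pqfze,btjon] -> 9 lines: uuqgt rwzns edli nutah pqfze btjon wbdq fcv udf
Hunk 2: at line 1 remove [edli,nutah] add [bzirg,hzpsd,avel] -> 10 lines: uuqgt rwzns bzirg hzpsd avel pqfze btjon wbdq fcv udf
Hunk 3: at line 6 remove [btjon,wbdq,fcv] add [hsyal,coy,tqgm] -> 10 lines: uuqgt rwzns bzirg hzpsd avel pqfze hsyal coy tqgm udf
Hunk 4: at line 4 remove [pqfze,hsyal,coy] add [ift,lkp,fodn] -> 10 lines: uuqgt rwzns bzirg hzpsd avel ift lkp fodn tqgm udf
Hunk 5: at line 2 remove [hzpsd,avel] add [qii] -> 9 lines: uuqgt rwzns bzirg qii ift lkp fodn tqgm udf
Hunk 6: at line 6 remove [fodn] add [vul,htl,lajk] -> 11 lines: uuqgt rwzns bzirg qii ift lkp vul htl lajk tqgm udf

Answer: uuqgt
rwzns
bzirg
qii
ift
lkp
vul
htl
lajk
tqgm
udf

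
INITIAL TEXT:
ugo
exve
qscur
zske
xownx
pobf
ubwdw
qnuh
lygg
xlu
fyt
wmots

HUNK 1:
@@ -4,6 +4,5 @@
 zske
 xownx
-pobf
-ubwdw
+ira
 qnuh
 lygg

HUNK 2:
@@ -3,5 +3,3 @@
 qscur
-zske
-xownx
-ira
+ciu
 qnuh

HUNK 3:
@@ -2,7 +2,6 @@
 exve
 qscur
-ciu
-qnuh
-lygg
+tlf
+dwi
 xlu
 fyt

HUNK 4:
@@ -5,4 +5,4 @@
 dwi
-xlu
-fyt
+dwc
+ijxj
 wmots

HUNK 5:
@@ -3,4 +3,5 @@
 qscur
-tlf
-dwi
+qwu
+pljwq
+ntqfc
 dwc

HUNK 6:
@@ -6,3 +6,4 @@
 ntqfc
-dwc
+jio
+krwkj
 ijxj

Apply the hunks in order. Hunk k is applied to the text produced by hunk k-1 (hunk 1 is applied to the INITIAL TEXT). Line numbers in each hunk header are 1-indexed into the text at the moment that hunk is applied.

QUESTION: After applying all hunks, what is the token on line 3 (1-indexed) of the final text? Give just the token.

Hunk 1: at line 4 remove [pobf,ubwdw] add [ira] -> 11 lines: ugo exve qscur zske xownx ira qnuh lygg xlu fyt wmots
Hunk 2: at line 3 remove [zske,xownx,ira] add [ciu] -> 9 lines: ugo exve qscur ciu qnuh lygg xlu fyt wmots
Hunk 3: at line 2 remove [ciu,qnuh,lygg] add [tlf,dwi] -> 8 lines: ugo exve qscur tlf dwi xlu fyt wmots
Hunk 4: at line 5 remove [xlu,fyt] add [dwc,ijxj] -> 8 lines: ugo exve qscur tlf dwi dwc ijxj wmots
Hunk 5: at line 3 remove [tlf,dwi] add [qwu,pljwq,ntqfc] -> 9 lines: ugo exve qscur qwu pljwq ntqfc dwc ijxj wmots
Hunk 6: at line 6 remove [dwc] add [jio,krwkj] -> 10 lines: ugo exve qscur qwu pljwq ntqfc jio krwkj ijxj wmots
Final line 3: qscur

Answer: qscur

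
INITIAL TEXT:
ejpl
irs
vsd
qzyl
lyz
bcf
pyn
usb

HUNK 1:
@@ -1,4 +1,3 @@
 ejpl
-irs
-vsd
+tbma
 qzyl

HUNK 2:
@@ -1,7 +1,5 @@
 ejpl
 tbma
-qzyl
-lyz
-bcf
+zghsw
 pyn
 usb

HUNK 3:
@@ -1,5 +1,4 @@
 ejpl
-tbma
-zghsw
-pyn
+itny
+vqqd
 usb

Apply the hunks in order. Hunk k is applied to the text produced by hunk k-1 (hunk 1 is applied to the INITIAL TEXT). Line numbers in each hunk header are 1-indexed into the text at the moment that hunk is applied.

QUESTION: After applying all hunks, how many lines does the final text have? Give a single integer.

Hunk 1: at line 1 remove [irs,vsd] add [tbma] -> 7 lines: ejpl tbma qzyl lyz bcf pyn usb
Hunk 2: at line 1 remove [qzyl,lyz,bcf] add [zghsw] -> 5 lines: ejpl tbma zghsw pyn usb
Hunk 3: at line 1 remove [tbma,zghsw,pyn] add [itny,vqqd] -> 4 lines: ejpl itny vqqd usb
Final line count: 4

Answer: 4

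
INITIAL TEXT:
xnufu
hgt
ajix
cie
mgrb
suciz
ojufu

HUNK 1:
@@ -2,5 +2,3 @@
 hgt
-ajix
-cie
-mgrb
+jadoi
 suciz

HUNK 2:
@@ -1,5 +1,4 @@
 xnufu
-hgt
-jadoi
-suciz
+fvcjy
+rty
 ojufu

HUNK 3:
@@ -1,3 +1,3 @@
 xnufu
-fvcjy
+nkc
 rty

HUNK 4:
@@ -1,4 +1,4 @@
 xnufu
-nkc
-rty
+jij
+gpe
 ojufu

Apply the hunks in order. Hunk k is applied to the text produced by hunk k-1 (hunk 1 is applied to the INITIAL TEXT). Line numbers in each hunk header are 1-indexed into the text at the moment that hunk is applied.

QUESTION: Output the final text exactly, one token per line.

Answer: xnufu
jij
gpe
ojufu

Derivation:
Hunk 1: at line 2 remove [ajix,cie,mgrb] add [jadoi] -> 5 lines: xnufu hgt jadoi suciz ojufu
Hunk 2: at line 1 remove [hgt,jadoi,suciz] add [fvcjy,rty] -> 4 lines: xnufu fvcjy rty ojufu
Hunk 3: at line 1 remove [fvcjy] add [nkc] -> 4 lines: xnufu nkc rty ojufu
Hunk 4: at line 1 remove [nkc,rty] add [jij,gpe] -> 4 lines: xnufu jij gpe ojufu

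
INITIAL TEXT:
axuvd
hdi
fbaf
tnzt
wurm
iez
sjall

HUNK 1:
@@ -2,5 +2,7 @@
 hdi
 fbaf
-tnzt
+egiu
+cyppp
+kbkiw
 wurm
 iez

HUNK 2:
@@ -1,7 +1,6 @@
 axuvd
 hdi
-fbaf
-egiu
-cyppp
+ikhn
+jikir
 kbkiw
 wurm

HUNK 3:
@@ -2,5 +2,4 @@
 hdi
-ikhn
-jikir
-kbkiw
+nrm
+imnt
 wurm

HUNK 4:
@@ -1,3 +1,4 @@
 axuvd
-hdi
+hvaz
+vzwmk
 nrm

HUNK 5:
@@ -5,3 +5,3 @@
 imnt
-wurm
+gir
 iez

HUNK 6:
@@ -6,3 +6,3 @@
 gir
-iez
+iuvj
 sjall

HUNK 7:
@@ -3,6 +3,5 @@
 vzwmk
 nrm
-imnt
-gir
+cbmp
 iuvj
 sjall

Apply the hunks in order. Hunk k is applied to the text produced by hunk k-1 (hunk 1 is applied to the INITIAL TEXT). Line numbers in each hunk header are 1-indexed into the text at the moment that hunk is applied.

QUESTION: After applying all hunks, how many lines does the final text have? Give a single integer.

Answer: 7

Derivation:
Hunk 1: at line 2 remove [tnzt] add [egiu,cyppp,kbkiw] -> 9 lines: axuvd hdi fbaf egiu cyppp kbkiw wurm iez sjall
Hunk 2: at line 1 remove [fbaf,egiu,cyppp] add [ikhn,jikir] -> 8 lines: axuvd hdi ikhn jikir kbkiw wurm iez sjall
Hunk 3: at line 2 remove [ikhn,jikir,kbkiw] add [nrm,imnt] -> 7 lines: axuvd hdi nrm imnt wurm iez sjall
Hunk 4: at line 1 remove [hdi] add [hvaz,vzwmk] -> 8 lines: axuvd hvaz vzwmk nrm imnt wurm iez sjall
Hunk 5: at line 5 remove [wurm] add [gir] -> 8 lines: axuvd hvaz vzwmk nrm imnt gir iez sjall
Hunk 6: at line 6 remove [iez] add [iuvj] -> 8 lines: axuvd hvaz vzwmk nrm imnt gir iuvj sjall
Hunk 7: at line 3 remove [imnt,gir] add [cbmp] -> 7 lines: axuvd hvaz vzwmk nrm cbmp iuvj sjall
Final line count: 7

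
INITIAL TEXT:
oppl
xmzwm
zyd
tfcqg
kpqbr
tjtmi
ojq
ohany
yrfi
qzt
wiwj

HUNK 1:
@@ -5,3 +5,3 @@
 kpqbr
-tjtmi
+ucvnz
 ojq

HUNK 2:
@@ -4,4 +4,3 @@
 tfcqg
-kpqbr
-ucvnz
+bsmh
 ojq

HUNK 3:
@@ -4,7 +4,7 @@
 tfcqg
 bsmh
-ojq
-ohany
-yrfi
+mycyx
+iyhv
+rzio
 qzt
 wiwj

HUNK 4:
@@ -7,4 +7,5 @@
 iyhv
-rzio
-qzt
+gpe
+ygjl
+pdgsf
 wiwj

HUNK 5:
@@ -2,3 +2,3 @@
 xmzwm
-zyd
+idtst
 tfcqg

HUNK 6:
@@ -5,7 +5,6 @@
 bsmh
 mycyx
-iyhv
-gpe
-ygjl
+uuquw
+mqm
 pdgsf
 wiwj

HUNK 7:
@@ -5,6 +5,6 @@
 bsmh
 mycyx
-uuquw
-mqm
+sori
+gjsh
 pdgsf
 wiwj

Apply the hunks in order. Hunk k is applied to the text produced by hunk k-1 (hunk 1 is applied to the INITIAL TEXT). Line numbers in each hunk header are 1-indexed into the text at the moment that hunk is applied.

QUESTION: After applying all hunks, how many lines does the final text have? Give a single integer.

Answer: 10

Derivation:
Hunk 1: at line 5 remove [tjtmi] add [ucvnz] -> 11 lines: oppl xmzwm zyd tfcqg kpqbr ucvnz ojq ohany yrfi qzt wiwj
Hunk 2: at line 4 remove [kpqbr,ucvnz] add [bsmh] -> 10 lines: oppl xmzwm zyd tfcqg bsmh ojq ohany yrfi qzt wiwj
Hunk 3: at line 4 remove [ojq,ohany,yrfi] add [mycyx,iyhv,rzio] -> 10 lines: oppl xmzwm zyd tfcqg bsmh mycyx iyhv rzio qzt wiwj
Hunk 4: at line 7 remove [rzio,qzt] add [gpe,ygjl,pdgsf] -> 11 lines: oppl xmzwm zyd tfcqg bsmh mycyx iyhv gpe ygjl pdgsf wiwj
Hunk 5: at line 2 remove [zyd] add [idtst] -> 11 lines: oppl xmzwm idtst tfcqg bsmh mycyx iyhv gpe ygjl pdgsf wiwj
Hunk 6: at line 5 remove [iyhv,gpe,ygjl] add [uuquw,mqm] -> 10 lines: oppl xmzwm idtst tfcqg bsmh mycyx uuquw mqm pdgsf wiwj
Hunk 7: at line 5 remove [uuquw,mqm] add [sori,gjsh] -> 10 lines: oppl xmzwm idtst tfcqg bsmh mycyx sori gjsh pdgsf wiwj
Final line count: 10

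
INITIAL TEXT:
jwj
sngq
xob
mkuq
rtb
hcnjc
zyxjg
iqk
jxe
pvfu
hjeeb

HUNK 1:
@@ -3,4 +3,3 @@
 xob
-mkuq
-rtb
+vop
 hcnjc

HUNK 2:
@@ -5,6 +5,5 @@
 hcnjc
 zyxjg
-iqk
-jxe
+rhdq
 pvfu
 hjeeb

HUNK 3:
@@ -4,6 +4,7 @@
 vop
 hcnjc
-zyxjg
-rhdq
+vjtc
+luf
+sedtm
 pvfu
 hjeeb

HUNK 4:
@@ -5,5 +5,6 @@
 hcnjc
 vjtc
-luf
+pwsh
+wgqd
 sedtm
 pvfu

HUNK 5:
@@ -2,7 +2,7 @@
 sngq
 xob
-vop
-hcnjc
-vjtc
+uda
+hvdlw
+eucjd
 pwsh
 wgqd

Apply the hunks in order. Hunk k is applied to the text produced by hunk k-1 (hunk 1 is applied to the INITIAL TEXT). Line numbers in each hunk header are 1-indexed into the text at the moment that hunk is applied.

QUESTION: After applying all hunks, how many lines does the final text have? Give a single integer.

Answer: 11

Derivation:
Hunk 1: at line 3 remove [mkuq,rtb] add [vop] -> 10 lines: jwj sngq xob vop hcnjc zyxjg iqk jxe pvfu hjeeb
Hunk 2: at line 5 remove [iqk,jxe] add [rhdq] -> 9 lines: jwj sngq xob vop hcnjc zyxjg rhdq pvfu hjeeb
Hunk 3: at line 4 remove [zyxjg,rhdq] add [vjtc,luf,sedtm] -> 10 lines: jwj sngq xob vop hcnjc vjtc luf sedtm pvfu hjeeb
Hunk 4: at line 5 remove [luf] add [pwsh,wgqd] -> 11 lines: jwj sngq xob vop hcnjc vjtc pwsh wgqd sedtm pvfu hjeeb
Hunk 5: at line 2 remove [vop,hcnjc,vjtc] add [uda,hvdlw,eucjd] -> 11 lines: jwj sngq xob uda hvdlw eucjd pwsh wgqd sedtm pvfu hjeeb
Final line count: 11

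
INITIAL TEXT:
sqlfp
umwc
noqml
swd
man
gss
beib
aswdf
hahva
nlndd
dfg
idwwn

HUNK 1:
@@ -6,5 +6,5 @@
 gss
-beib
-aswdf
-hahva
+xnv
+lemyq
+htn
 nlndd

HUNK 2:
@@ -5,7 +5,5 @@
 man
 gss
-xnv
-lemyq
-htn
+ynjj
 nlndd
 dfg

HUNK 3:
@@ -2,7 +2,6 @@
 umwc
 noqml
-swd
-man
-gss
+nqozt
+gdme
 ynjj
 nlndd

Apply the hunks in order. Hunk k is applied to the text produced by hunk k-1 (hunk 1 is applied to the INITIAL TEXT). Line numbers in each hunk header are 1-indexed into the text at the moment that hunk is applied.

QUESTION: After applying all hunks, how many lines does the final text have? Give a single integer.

Answer: 9

Derivation:
Hunk 1: at line 6 remove [beib,aswdf,hahva] add [xnv,lemyq,htn] -> 12 lines: sqlfp umwc noqml swd man gss xnv lemyq htn nlndd dfg idwwn
Hunk 2: at line 5 remove [xnv,lemyq,htn] add [ynjj] -> 10 lines: sqlfp umwc noqml swd man gss ynjj nlndd dfg idwwn
Hunk 3: at line 2 remove [swd,man,gss] add [nqozt,gdme] -> 9 lines: sqlfp umwc noqml nqozt gdme ynjj nlndd dfg idwwn
Final line count: 9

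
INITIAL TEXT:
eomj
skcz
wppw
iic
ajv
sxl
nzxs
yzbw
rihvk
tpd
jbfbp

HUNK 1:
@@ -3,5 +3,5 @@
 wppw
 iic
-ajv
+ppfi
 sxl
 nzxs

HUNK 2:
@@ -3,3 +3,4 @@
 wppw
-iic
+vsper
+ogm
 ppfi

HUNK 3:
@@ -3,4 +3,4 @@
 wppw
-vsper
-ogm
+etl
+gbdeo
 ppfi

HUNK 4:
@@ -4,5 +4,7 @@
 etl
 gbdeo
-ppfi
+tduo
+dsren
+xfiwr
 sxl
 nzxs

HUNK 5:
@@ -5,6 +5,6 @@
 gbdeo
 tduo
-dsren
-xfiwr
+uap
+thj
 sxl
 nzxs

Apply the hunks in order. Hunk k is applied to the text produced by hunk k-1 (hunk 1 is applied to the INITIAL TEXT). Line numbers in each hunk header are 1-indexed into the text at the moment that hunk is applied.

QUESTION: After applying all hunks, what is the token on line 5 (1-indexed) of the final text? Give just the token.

Hunk 1: at line 3 remove [ajv] add [ppfi] -> 11 lines: eomj skcz wppw iic ppfi sxl nzxs yzbw rihvk tpd jbfbp
Hunk 2: at line 3 remove [iic] add [vsper,ogm] -> 12 lines: eomj skcz wppw vsper ogm ppfi sxl nzxs yzbw rihvk tpd jbfbp
Hunk 3: at line 3 remove [vsper,ogm] add [etl,gbdeo] -> 12 lines: eomj skcz wppw etl gbdeo ppfi sxl nzxs yzbw rihvk tpd jbfbp
Hunk 4: at line 4 remove [ppfi] add [tduo,dsren,xfiwr] -> 14 lines: eomj skcz wppw etl gbdeo tduo dsren xfiwr sxl nzxs yzbw rihvk tpd jbfbp
Hunk 5: at line 5 remove [dsren,xfiwr] add [uap,thj] -> 14 lines: eomj skcz wppw etl gbdeo tduo uap thj sxl nzxs yzbw rihvk tpd jbfbp
Final line 5: gbdeo

Answer: gbdeo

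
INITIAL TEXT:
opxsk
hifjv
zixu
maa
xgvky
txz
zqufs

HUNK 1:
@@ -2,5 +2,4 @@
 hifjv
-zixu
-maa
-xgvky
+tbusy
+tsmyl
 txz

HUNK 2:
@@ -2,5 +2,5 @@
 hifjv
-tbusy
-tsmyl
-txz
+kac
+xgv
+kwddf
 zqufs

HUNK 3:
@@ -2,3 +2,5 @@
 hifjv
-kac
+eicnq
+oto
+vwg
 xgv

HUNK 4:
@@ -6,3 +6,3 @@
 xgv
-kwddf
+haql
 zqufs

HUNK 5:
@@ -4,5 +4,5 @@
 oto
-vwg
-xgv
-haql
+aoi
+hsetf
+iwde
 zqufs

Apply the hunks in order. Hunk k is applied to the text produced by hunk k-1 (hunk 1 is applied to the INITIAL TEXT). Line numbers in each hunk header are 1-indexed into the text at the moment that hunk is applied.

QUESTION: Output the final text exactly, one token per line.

Answer: opxsk
hifjv
eicnq
oto
aoi
hsetf
iwde
zqufs

Derivation:
Hunk 1: at line 2 remove [zixu,maa,xgvky] add [tbusy,tsmyl] -> 6 lines: opxsk hifjv tbusy tsmyl txz zqufs
Hunk 2: at line 2 remove [tbusy,tsmyl,txz] add [kac,xgv,kwddf] -> 6 lines: opxsk hifjv kac xgv kwddf zqufs
Hunk 3: at line 2 remove [kac] add [eicnq,oto,vwg] -> 8 lines: opxsk hifjv eicnq oto vwg xgv kwddf zqufs
Hunk 4: at line 6 remove [kwddf] add [haql] -> 8 lines: opxsk hifjv eicnq oto vwg xgv haql zqufs
Hunk 5: at line 4 remove [vwg,xgv,haql] add [aoi,hsetf,iwde] -> 8 lines: opxsk hifjv eicnq oto aoi hsetf iwde zqufs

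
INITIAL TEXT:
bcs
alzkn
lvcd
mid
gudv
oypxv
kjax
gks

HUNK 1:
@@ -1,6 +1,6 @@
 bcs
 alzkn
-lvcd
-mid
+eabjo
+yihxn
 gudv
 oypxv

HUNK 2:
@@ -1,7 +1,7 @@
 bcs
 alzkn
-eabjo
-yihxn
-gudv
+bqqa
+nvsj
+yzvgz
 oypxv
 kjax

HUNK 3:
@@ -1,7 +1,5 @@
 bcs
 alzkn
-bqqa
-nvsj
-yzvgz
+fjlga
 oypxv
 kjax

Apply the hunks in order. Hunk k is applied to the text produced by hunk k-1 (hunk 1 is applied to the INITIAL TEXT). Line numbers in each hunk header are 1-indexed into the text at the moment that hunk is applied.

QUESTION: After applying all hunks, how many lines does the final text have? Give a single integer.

Answer: 6

Derivation:
Hunk 1: at line 1 remove [lvcd,mid] add [eabjo,yihxn] -> 8 lines: bcs alzkn eabjo yihxn gudv oypxv kjax gks
Hunk 2: at line 1 remove [eabjo,yihxn,gudv] add [bqqa,nvsj,yzvgz] -> 8 lines: bcs alzkn bqqa nvsj yzvgz oypxv kjax gks
Hunk 3: at line 1 remove [bqqa,nvsj,yzvgz] add [fjlga] -> 6 lines: bcs alzkn fjlga oypxv kjax gks
Final line count: 6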